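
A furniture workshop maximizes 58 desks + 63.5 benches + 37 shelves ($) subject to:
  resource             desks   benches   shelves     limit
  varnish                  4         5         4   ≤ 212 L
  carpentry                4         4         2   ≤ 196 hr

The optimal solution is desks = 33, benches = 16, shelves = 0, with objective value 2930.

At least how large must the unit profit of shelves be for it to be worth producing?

40

Check each constraint at x*: varnish 212/212 (tight); carpentry 196/196 (tight).
Dual feasibility on the basic columns requires 4·y_varnish + 4·y_carpentry = 58, 5·y_varnish + 4·y_carpentry = 63.5.
→ y_varnish = 5.5 and y_carpentry = 9.
shelves enters the basis when its profit ≥ yᵀa₃ = 5.5·4 + 9·2 = 40.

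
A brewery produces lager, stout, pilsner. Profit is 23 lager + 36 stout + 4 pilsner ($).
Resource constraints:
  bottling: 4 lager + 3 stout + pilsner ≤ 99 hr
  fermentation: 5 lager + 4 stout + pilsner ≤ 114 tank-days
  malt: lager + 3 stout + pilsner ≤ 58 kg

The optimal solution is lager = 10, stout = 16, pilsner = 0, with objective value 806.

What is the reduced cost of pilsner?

-7

Binding: fermentation and malt. Non-binding: bottling (11 unused).
Slack constraints have shadow price 0 (complementary slackness).
Dual feasibility on the basic columns requires 5·y_fermentation + 1·y_malt = 23, 4·y_fermentation + 3·y_malt = 36.
This yields shadow prices y_fermentation = 3, y_malt = 8.
Reduced cost of pilsner: c₃ − yᵀa₃ = 4 − (3·1 + 8·1) = 4 − 11 = -7.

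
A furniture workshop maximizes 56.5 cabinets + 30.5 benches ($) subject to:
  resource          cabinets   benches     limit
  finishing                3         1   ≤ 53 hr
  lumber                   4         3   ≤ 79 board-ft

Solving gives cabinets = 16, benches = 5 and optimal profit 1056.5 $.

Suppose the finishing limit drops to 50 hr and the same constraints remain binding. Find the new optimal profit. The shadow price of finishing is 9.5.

Δb = -3, so new z* = 1056.5 + (9.5)·(-3) = 1056.5 − 28.5 = 1028.

1028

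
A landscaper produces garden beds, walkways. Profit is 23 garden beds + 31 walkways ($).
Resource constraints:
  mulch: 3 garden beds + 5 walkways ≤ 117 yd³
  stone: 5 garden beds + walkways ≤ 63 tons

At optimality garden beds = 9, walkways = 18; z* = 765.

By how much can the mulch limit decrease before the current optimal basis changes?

Binding constraints: mulch, stone. The basis is B = [[3,5],[5,1]] with det -22.
Per unit decrease in mulch, x* moves by d = (0.0455, -0.2273).
The basis stays optimal until walkways reaches 0; allowable decrease = 79.2 yd³.

79.2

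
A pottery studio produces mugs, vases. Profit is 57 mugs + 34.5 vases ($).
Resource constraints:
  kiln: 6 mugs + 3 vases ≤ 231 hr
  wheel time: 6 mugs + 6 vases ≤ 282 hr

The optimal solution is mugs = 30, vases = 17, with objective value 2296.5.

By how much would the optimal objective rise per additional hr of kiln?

7.5

Check each constraint at x*: kiln 231/231 (tight); wheel time 282/282 (tight).
The binding rows give the dual system: 6·y_kiln + 6·y_wheel time = 57 and 3·y_kiln + 6·y_wheel time = 34.5.
→ y_kiln = 7.5 and y_wheel time = 2.
Shadow price of kiln = 7.5.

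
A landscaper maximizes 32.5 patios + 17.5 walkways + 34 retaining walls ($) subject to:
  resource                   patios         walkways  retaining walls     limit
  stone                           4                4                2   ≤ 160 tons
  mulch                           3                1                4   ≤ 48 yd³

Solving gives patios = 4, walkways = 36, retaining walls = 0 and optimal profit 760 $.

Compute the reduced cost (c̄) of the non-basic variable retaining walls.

-1

Check each constraint at x*: stone 160/160 (tight); mulch 48/48 (tight).
Dual feasibility on the basic columns requires 4·y_stone + 3·y_mulch = 32.5, 4·y_stone + 1·y_mulch = 17.5.
Solving: y_stone = 2.5, y_mulch = 7.5.
Reduced cost of retaining walls: c₃ − yᵀa₃ = 34 − (2.5·2 + 7.5·4) = 34 − 35 = -1.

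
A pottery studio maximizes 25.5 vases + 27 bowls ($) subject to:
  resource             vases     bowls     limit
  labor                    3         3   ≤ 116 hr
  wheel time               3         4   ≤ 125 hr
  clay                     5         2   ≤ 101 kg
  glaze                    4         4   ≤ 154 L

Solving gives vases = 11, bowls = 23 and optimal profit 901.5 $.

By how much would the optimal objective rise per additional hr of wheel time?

Check each constraint at x*: labor 102/116 (slack 14); wheel time 125/125 (tight); clay 101/101 (tight); glaze 136/154 (slack 18).
Slack constraints have shadow price 0 (complementary slackness).
From A_Bᵀ y = c: 3·y_wheel time + 5·y_clay = 25.5; 4·y_wheel time + 2·y_clay = 27.
This yields shadow prices y_wheel time = 6, y_clay = 1.5.
Shadow price of wheel time = 6.

6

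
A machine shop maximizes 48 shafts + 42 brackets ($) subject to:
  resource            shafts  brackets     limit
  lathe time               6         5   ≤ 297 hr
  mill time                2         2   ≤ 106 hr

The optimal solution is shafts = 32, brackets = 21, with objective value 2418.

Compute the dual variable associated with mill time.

Both lathe time and mill time are binding at x*.
From A_Bᵀ y = c: 6·y_lathe time + 2·y_mill time = 48; 5·y_lathe time + 2·y_mill time = 42.
This yields shadow prices y_lathe time = 6, y_mill time = 6.
Shadow price of mill time = 6.

6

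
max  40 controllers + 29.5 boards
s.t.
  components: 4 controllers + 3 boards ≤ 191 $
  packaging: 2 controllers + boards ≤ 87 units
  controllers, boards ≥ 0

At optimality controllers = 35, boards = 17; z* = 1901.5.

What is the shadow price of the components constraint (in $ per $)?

Check each constraint at x*: components 191/191 (tight); packaging 87/87 (tight).
Dual feasibility on the basic columns requires 4·y_components + 2·y_packaging = 40, 3·y_components + 1·y_packaging = 29.5.
Solving: y_components = 9.5, y_packaging = 1.
Shadow price of components = 9.5.

9.5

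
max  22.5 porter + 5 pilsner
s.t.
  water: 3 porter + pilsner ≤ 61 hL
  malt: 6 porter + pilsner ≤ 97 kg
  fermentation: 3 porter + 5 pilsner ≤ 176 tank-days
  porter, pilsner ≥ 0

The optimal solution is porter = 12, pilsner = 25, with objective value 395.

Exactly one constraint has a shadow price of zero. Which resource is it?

water: 61/61 (binding)
malt: 97/97 (binding)
fermentation: 161/176 (slack 15)
By complementary slackness, a constraint with positive slack has shadow price 0 → fermentation.

fermentation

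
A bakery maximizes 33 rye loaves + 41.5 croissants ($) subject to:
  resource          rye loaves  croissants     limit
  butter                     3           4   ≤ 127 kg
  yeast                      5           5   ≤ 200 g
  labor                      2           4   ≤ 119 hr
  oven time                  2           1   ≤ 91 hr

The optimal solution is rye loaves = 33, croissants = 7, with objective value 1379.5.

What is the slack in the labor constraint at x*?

25

labor used = 2·33 + 4·7 = 94; slack = 119 − 94 = 25.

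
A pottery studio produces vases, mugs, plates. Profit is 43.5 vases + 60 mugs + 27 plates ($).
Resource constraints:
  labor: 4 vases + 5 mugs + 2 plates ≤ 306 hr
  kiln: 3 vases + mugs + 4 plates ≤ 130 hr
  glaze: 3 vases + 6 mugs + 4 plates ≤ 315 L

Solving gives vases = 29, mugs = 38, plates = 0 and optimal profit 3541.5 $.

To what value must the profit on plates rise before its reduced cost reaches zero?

At the optimum: labor uses 306 of 306 (binding); kiln uses 125 of 130 (slack = 5); glaze uses 315 of 315 (binding).
By complementary slackness, y = 0 for the non-binding constraint.
Dual feasibility on the basic columns requires 4·y_labor + 3·y_glaze = 43.5, 5·y_labor + 6·y_glaze = 60.
Solving: y_labor = 9, y_glaze = 2.5.
plates enters the basis when its profit ≥ yᵀa₃ = 9·2 + 2.5·4 = 28.

28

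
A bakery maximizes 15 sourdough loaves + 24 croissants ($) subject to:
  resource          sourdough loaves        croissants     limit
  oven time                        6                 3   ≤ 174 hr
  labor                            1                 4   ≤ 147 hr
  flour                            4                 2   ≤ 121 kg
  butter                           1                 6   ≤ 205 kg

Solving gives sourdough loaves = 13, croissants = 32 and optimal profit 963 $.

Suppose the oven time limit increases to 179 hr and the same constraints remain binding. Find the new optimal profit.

Binding: oven time and butter. Non-binding: labor (6 unused), flour (5 unused).
Slack constraints have shadow price 0 (complementary slackness).
Dual feasibility on the basic columns requires 6·y_oven time + 1·y_butter = 15, 3·y_oven time + 6·y_butter = 24.
This yields shadow prices y_oven time = 2, y_butter = 3.
Δz = y_oven time·Δb = 2 × (5) = 10, so new z* = 963 + 10 = 973.

973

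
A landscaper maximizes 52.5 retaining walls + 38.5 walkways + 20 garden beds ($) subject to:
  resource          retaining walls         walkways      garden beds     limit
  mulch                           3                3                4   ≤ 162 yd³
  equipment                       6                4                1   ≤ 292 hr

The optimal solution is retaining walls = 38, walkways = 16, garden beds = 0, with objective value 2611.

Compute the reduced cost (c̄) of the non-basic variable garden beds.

Both mulch and equipment are binding at x*.
The binding rows give the dual system: 3·y_mulch + 6·y_equipment = 52.5 and 3·y_mulch + 4·y_equipment = 38.5.
→ y_mulch = 3.5 and y_equipment = 7.
Reduced cost of garden beds: c₃ − yᵀa₃ = 20 − (3.5·4 + 7·1) = 20 − 21 = -1.

-1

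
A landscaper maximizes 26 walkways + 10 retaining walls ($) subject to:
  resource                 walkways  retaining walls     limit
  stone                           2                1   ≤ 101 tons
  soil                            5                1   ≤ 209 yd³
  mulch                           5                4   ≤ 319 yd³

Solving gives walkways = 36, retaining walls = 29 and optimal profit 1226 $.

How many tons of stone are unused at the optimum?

stone used = 2·36 + 1·29 = 101; slack = 101 − 101 = 0.

0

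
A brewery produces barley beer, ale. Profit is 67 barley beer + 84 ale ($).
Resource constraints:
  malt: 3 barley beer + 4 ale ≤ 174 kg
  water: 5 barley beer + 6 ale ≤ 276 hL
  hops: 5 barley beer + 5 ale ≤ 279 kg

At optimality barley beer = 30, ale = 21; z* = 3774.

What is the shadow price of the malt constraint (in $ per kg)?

At the optimum: malt uses 174 of 174 (binding); water uses 276 of 276 (binding); hops uses 255 of 279 (slack = 24).
Since hops is not tight, its dual is 0.
Dual feasibility on the basic columns requires 3·y_malt + 5·y_water = 67, 4·y_malt + 6·y_water = 84.
Solving: y_malt = 9, y_water = 8.
Shadow price of malt = 9.

9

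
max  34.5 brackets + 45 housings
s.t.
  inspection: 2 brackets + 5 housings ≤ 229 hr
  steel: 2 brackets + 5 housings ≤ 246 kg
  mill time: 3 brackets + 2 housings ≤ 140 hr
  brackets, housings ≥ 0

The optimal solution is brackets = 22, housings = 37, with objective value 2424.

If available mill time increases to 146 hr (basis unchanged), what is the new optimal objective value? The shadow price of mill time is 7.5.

2469

Δb = 6, so new z* = 2424 + (7.5)·(6) = 2424 + 45 = 2469.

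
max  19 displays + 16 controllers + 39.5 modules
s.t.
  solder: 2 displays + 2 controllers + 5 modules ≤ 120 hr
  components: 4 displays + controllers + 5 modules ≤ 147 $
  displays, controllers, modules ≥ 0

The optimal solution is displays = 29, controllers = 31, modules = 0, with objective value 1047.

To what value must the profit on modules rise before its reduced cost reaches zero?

Both solder and components are binding at x*.
Dual feasibility on the basic columns requires 2·y_solder + 4·y_components = 19, 2·y_solder + 1·y_components = 16.
→ y_solder = 7.5 and y_components = 1.
modules enters the basis when its profit ≥ yᵀa₃ = 7.5·5 + 1·5 = 42.5.

42.5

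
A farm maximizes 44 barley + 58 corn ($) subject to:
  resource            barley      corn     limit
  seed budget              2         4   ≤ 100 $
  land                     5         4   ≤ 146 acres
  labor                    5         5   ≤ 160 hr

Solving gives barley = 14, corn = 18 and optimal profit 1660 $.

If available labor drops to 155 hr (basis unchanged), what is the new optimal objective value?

Check each constraint at x*: seed budget 100/100 (tight); land 142/146 (slack 4); labor 160/160 (tight).
Since land is not tight, its dual is 0.
From A_Bᵀ y = c: 2·y_seed budget + 5·y_labor = 44; 4·y_seed budget + 5·y_labor = 58.
This yields shadow prices y_seed budget = 7, y_labor = 6.
Δz = y_labor·Δb = 6 × (-5) = -30, so new z* = 1660 − 30 = 1630.

1630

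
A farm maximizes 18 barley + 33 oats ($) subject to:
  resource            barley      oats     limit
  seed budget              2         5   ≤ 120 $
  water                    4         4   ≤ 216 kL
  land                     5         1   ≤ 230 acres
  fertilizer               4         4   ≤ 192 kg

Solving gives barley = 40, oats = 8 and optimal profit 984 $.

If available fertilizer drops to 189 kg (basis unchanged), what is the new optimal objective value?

978

Check each constraint at x*: seed budget 120/120 (tight); water 192/216 (slack 24); land 208/230 (slack 22); fertilizer 192/192 (tight).
By complementary slackness, y = 0 for the non-binding constraints.
From A_Bᵀ y = c: 2·y_seed budget + 4·y_fertilizer = 18; 5·y_seed budget + 4·y_fertilizer = 33.
→ y_seed budget = 5 and y_fertilizer = 2.
Δz = y_fertilizer·Δb = 2 × (-3) = -6, so new z* = 984 − 6 = 978.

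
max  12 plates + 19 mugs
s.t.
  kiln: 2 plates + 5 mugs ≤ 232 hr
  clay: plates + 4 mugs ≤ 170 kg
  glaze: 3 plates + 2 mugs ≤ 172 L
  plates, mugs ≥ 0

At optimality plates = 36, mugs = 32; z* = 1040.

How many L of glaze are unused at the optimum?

0

glaze used = 3·36 + 2·32 = 172; slack = 172 − 172 = 0.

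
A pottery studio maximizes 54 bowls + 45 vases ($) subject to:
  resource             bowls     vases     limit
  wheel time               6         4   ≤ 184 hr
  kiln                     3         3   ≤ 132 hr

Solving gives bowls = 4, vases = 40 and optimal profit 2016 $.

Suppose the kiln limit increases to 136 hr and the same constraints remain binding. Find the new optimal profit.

2052

Check each constraint at x*: wheel time 184/184 (tight); kiln 132/132 (tight).
From A_Bᵀ y = c: 6·y_wheel time + 3·y_kiln = 54; 4·y_wheel time + 3·y_kiln = 45.
→ y_wheel time = 4.5 and y_kiln = 9.
Δz = y_kiln·Δb = 9 × (4) = 36, so new z* = 2016 + 36 = 2052.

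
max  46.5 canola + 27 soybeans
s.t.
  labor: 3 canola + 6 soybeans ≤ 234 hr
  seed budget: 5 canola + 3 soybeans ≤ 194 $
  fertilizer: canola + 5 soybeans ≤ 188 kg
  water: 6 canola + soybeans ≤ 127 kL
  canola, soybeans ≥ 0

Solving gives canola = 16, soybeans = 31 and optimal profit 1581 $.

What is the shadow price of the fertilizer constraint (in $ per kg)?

0

Check each constraint at x*: labor 234/234 (tight); seed budget 173/194 (slack 21); fertilizer 171/188 (slack 17); water 127/127 (tight).
Since seed budget, fertilizer are not tight, their duals are 0.
From A_Bᵀ y = c: 3·y_labor + 6·y_water = 46.5; 6·y_labor + 1·y_water = 27.
This yields shadow prices y_labor = 3.5, y_water = 6.
Shadow price of fertilizer = 0.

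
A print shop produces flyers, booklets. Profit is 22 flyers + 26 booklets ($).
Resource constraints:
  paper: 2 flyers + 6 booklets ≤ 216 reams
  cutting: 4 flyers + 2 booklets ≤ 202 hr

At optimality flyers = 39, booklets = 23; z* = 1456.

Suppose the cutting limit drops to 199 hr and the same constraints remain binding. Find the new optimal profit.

1444

At the optimum: paper uses 216 of 216 (binding); cutting uses 202 of 202 (binding).
From A_Bᵀ y = c: 2·y_paper + 4·y_cutting = 22; 6·y_paper + 2·y_cutting = 26.
This yields shadow prices y_paper = 3, y_cutting = 4.
Δz = y_cutting·Δb = 4 × (-3) = -12, so new z* = 1456 − 12 = 1444.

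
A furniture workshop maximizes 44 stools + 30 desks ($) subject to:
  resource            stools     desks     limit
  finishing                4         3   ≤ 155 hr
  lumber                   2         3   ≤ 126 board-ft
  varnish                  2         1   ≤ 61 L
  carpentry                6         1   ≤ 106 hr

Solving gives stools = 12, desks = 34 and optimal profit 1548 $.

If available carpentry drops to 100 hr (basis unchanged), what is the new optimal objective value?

Check each constraint at x*: finishing 150/155 (slack 5); lumber 126/126 (tight); varnish 58/61 (slack 3); carpentry 106/106 (tight).
By complementary slackness, y = 0 for the non-binding constraints.
From A_Bᵀ y = c: 2·y_lumber + 6·y_carpentry = 44; 3·y_lumber + 1·y_carpentry = 30.
→ y_lumber = 8.5 and y_carpentry = 4.5.
Δz = y_carpentry·Δb = 4.5 × (-6) = -27, so new z* = 1548 − 27 = 1521.

1521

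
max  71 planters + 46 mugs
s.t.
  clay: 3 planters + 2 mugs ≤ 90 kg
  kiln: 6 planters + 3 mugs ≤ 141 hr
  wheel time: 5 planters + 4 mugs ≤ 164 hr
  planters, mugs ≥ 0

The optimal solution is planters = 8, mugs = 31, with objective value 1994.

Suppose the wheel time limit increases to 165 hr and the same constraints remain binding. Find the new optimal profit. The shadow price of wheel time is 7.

2001

Δb = 1, so new z* = 1994 + (7)·(1) = 1994 + 7 = 2001.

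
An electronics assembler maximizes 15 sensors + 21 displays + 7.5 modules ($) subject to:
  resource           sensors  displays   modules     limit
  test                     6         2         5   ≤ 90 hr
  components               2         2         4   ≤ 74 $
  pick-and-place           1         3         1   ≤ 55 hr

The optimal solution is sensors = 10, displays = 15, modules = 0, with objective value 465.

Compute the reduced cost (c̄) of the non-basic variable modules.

-6

Binding: test and pick-and-place. Non-binding: components (24 unused).
By complementary slackness, y = 0 for the non-binding constraint.
From A_Bᵀ y = c: 6·y_test + 1·y_pick-and-place = 15; 2·y_test + 3·y_pick-and-place = 21.
Solving: y_test = 1.5, y_pick-and-place = 6.
Reduced cost of modules: c₃ − yᵀa₃ = 7.5 − (1.5·5 + 6·1) = 7.5 − 13.5 = -6.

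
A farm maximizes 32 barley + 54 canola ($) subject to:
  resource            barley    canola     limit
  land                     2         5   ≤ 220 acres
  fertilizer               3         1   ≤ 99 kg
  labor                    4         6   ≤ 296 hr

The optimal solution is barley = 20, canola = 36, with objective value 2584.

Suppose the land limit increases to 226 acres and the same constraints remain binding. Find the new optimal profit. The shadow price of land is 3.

2602

Δb = 6, so new z* = 2584 + (3)·(6) = 2584 + 18 = 2602.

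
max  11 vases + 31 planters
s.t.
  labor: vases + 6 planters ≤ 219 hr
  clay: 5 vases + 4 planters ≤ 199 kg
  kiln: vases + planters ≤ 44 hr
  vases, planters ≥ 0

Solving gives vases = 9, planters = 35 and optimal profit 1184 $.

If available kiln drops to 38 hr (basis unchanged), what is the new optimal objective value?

1142

Binding: labor and kiln. Non-binding: clay (14 unused).
Since clay is not tight, its dual is 0.
The binding rows give the dual system: 1·y_labor + 1·y_kiln = 11 and 6·y_labor + 1·y_kiln = 31.
→ y_labor = 4 and y_kiln = 7.
Δz = y_kiln·Δb = 7 × (-6) = -42, so new z* = 1184 − 42 = 1142.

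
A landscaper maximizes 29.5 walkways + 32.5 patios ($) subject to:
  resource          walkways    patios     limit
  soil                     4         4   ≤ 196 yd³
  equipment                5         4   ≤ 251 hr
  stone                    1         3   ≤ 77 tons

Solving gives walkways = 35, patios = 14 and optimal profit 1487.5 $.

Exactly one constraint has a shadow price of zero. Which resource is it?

soil: 196/196 (binding)
equipment: 231/251 (slack 20)
stone: 77/77 (binding)
By complementary slackness, a constraint with positive slack has shadow price 0 → equipment.

equipment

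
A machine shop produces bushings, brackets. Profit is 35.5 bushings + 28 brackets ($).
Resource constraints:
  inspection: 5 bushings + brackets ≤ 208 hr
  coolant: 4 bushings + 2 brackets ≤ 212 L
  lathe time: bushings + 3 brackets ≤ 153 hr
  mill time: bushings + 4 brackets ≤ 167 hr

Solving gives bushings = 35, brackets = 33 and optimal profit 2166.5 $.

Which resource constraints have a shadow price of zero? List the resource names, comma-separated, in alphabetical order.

coolant, lathe time

inspection: 208/208 (binding)
coolant: 206/212 (slack 6)
lathe time: 134/153 (slack 19)
mill time: 167/167 (binding)
By complementary slackness, a constraint with positive slack has shadow price 0 → coolant, lathe time.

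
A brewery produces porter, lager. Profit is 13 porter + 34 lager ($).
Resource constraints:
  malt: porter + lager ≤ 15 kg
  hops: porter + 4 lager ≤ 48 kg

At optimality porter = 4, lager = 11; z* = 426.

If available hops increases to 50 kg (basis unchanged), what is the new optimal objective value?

At the optimum: malt uses 15 of 15 (binding); hops uses 48 of 48 (binding).
The binding rows give the dual system: 1·y_malt + 1·y_hops = 13 and 1·y_malt + 4·y_hops = 34.
→ y_malt = 6 and y_hops = 7.
Δz = y_hops·Δb = 7 × (2) = 14, so new z* = 426 + 14 = 440.

440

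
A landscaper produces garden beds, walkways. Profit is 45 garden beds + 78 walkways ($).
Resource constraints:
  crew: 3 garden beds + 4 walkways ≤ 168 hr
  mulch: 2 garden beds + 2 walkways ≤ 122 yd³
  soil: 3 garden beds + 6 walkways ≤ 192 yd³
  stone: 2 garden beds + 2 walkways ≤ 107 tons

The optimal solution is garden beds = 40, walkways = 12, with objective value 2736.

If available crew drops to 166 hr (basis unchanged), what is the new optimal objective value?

2724

Check each constraint at x*: crew 168/168 (tight); mulch 104/122 (slack 18); soil 192/192 (tight); stone 104/107 (slack 3).
Since mulch, stone are not tight, their duals are 0.
From A_Bᵀ y = c: 3·y_crew + 3·y_soil = 45; 4·y_crew + 6·y_soil = 78.
→ y_crew = 6 and y_soil = 9.
Δz = y_crew·Δb = 6 × (-2) = -12, so new z* = 2736 − 12 = 2724.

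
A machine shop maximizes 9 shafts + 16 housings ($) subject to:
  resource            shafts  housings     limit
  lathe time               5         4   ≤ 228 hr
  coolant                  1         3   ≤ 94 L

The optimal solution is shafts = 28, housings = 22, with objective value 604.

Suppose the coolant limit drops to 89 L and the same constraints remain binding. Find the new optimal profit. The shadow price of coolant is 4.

584

Δb = -5, so new z* = 604 + (4)·(-5) = 604 − 20 = 584.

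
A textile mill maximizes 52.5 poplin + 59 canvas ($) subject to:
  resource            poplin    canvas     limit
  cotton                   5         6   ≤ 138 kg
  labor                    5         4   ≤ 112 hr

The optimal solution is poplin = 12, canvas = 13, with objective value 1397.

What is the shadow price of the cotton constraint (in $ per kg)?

8.5

Check each constraint at x*: cotton 138/138 (tight); labor 112/112 (tight).
From A_Bᵀ y = c: 5·y_cotton + 5·y_labor = 52.5; 6·y_cotton + 4·y_labor = 59.
This yields shadow prices y_cotton = 8.5, y_labor = 2.
Shadow price of cotton = 8.5.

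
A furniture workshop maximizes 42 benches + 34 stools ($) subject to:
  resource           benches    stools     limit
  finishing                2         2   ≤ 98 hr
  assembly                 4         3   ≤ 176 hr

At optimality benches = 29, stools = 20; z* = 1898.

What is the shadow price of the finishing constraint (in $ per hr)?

5

Both finishing and assembly are binding at x*.
The binding rows give the dual system: 2·y_finishing + 4·y_assembly = 42 and 2·y_finishing + 3·y_assembly = 34.
→ y_finishing = 5 and y_assembly = 8.
Shadow price of finishing = 5.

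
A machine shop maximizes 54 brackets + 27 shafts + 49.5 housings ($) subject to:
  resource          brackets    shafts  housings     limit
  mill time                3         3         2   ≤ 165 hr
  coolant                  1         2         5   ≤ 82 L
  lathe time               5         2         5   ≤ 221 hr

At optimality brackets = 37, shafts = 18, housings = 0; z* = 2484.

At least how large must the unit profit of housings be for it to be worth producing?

Binding: mill time and lathe time. Non-binding: coolant (9 unused).
By complementary slackness, y = 0 for the non-binding constraint.
From A_Bᵀ y = c: 3·y_mill time + 5·y_lathe time = 54; 3·y_mill time + 2·y_lathe time = 27.
This yields shadow prices y_mill time = 3, y_lathe time = 9.
housings enters the basis when its profit ≥ yᵀa₃ = 3·2 + 9·5 = 51.

51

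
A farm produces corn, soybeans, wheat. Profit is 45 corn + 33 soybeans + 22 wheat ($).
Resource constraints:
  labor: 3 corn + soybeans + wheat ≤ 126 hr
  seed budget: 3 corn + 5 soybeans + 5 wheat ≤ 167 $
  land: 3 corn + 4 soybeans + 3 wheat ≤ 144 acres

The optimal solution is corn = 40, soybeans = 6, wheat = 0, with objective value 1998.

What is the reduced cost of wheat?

-5

Binding: labor and land. Non-binding: seed budget (17 unused).
Since seed budget is not tight, its dual is 0.
The binding rows give the dual system: 3·y_labor + 3·y_land = 45 and 1·y_labor + 4·y_land = 33.
This yields shadow prices y_labor = 9, y_land = 6.
Reduced cost of wheat: c₃ − yᵀa₃ = 22 − (9·1 + 6·3) = 22 − 27 = -5.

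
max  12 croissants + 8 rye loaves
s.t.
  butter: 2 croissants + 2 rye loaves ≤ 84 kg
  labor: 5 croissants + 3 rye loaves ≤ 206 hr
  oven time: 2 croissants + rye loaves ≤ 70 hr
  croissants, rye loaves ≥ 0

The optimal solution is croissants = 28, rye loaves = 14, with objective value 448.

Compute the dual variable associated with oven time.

4

Check each constraint at x*: butter 84/84 (tight); labor 182/206 (slack 24); oven time 70/70 (tight).
By complementary slackness, y = 0 for the non-binding constraint.
Dual feasibility on the basic columns requires 2·y_butter + 2·y_oven time = 12, 2·y_butter + 1·y_oven time = 8.
This yields shadow prices y_butter = 2, y_oven time = 4.
Shadow price of oven time = 4.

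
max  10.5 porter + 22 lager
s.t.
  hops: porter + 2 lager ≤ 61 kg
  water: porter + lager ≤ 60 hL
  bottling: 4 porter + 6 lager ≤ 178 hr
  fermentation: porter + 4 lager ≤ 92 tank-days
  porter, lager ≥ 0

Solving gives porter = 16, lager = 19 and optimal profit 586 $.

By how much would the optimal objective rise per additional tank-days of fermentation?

2.5

Check each constraint at x*: hops 54/61 (slack 7); water 35/60 (slack 25); bottling 178/178 (tight); fermentation 92/92 (tight).
Slack constraints have shadow price 0 (complementary slackness).
From A_Bᵀ y = c: 4·y_bottling + 1·y_fermentation = 10.5; 6·y_bottling + 4·y_fermentation = 22.
This yields shadow prices y_bottling = 2, y_fermentation = 2.5.
Shadow price of fermentation = 2.5.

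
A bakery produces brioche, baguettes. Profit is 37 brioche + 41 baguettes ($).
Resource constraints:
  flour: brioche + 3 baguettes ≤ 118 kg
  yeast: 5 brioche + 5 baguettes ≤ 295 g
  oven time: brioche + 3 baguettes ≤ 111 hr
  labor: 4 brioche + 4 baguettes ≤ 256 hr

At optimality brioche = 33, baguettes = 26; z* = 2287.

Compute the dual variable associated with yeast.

At the optimum: flour uses 111 of 118 (slack = 7); yeast uses 295 of 295 (binding); oven time uses 111 of 111 (binding); labor uses 236 of 256 (slack = 20).
Slack constraints have shadow price 0 (complementary slackness).
The binding rows give the dual system: 5·y_yeast + 1·y_oven time = 37 and 5·y_yeast + 3·y_oven time = 41.
This yields shadow prices y_yeast = 7, y_oven time = 2.
Shadow price of yeast = 7.

7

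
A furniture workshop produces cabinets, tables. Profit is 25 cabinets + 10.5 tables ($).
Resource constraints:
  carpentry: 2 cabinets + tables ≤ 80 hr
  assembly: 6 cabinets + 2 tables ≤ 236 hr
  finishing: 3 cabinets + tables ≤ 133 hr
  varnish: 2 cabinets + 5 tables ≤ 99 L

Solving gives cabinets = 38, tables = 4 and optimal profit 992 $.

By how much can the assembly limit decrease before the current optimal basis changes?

0.75

Binding constraints: carpentry, assembly. The basis is B = [[2,1],[6,2]] with det -2.
Per unit decrease in assembly, x* moves by d = (-0.5, 1).
The basis stays optimal until varnish becomes binding; allowable decrease = 0.75 hr.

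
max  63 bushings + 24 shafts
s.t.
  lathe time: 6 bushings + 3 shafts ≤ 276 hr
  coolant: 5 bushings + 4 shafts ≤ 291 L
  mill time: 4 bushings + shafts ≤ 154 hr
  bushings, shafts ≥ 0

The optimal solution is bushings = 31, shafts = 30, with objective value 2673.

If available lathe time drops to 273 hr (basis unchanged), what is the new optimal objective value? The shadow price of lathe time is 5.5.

Δb = -3, so new z* = 2673 + (5.5)·(-3) = 2673 − 16.5 = 2656.5.

2656.5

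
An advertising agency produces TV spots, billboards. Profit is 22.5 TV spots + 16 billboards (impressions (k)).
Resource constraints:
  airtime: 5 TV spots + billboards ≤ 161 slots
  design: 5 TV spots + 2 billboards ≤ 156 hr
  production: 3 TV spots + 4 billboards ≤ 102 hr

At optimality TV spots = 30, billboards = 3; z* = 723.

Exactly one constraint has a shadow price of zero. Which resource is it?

airtime: 153/161 (slack 8)
design: 156/156 (binding)
production: 102/102 (binding)
By complementary slackness, a constraint with positive slack has shadow price 0 → airtime.

airtime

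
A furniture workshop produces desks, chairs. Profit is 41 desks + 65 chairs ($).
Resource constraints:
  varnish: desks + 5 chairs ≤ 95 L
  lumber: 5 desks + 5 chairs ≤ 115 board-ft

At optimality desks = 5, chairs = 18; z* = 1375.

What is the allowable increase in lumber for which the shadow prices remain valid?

Binding constraints: varnish, lumber. The basis is B = [[1,5],[5,5]] with det -20.
Per unit increase in lumber, x* moves by d = (0.25, -0.05).
The basis stays optimal until chairs reaches 0; allowable increase = 360 board-ft.

360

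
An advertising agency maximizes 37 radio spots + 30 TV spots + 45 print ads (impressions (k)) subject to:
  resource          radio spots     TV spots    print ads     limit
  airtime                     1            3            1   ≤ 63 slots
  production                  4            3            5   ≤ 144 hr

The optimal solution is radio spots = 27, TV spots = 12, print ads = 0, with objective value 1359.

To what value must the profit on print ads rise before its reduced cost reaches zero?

46

Both airtime and production are binding at x*.
Dual feasibility on the basic columns requires 1·y_airtime + 4·y_production = 37, 3·y_airtime + 3·y_production = 30.
This yields shadow prices y_airtime = 1, y_production = 9.
print ads enters the basis when its profit ≥ yᵀa₃ = 1·1 + 9·5 = 46.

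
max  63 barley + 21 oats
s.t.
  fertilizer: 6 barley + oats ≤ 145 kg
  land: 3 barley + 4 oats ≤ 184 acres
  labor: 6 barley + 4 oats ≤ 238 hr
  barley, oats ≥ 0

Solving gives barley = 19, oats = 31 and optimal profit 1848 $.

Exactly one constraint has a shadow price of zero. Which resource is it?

land

fertilizer: 145/145 (binding)
land: 181/184 (slack 3)
labor: 238/238 (binding)
By complementary slackness, a constraint with positive slack has shadow price 0 → land.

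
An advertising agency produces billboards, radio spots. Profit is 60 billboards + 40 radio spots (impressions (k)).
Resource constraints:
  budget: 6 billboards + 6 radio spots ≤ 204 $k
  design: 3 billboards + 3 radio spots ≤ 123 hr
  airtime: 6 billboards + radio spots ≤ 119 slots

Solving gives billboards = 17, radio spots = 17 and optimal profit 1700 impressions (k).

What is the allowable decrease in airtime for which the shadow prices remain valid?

Binding constraints: budget, airtime. The basis is B = [[6,6],[6,1]] with det -30.
Per unit decrease in airtime, x* moves by d = (-0.2, 0.2).
The basis stays optimal until billboards reaches 0; allowable decrease = 85 slots.

85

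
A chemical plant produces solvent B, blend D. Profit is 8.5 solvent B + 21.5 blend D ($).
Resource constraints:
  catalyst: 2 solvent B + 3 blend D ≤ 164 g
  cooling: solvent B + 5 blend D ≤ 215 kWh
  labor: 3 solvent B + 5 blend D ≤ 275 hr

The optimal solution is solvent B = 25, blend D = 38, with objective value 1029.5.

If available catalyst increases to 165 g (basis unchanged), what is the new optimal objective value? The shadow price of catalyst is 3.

1032.5

Δb = 1, so new z* = 1029.5 + (3)·(1) = 1029.5 + 3 = 1032.5.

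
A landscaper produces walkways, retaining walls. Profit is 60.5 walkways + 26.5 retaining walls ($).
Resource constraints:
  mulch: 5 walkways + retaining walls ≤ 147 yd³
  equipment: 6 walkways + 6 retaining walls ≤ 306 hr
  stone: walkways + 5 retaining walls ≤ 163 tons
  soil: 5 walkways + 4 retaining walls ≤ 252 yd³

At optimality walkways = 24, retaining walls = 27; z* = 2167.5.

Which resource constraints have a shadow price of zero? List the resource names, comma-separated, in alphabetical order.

soil, stone

mulch: 147/147 (binding)
equipment: 306/306 (binding)
stone: 159/163 (slack 4)
soil: 228/252 (slack 24)
By complementary slackness, a constraint with positive slack has shadow price 0 → soil, stone.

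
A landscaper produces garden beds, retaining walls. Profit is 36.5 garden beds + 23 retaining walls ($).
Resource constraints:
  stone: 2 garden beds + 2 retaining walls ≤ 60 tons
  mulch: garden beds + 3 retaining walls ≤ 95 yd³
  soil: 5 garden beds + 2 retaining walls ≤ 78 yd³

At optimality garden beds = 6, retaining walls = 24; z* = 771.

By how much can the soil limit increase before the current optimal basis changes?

Binding constraints: stone, soil. The basis is B = [[2,2],[5,2]] with det -6.
Per unit increase in soil, x* moves by d = (0.3333, -0.3333).
The basis stays optimal until retaining walls reaches 0; allowable increase = 72 yd³.

72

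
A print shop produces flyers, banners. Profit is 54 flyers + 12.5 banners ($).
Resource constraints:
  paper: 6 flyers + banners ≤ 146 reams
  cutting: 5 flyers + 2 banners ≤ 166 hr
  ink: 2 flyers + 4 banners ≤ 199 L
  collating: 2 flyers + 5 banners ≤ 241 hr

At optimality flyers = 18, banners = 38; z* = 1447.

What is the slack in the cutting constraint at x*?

cutting used = 5·18 + 2·38 = 166; slack = 166 − 166 = 0.

0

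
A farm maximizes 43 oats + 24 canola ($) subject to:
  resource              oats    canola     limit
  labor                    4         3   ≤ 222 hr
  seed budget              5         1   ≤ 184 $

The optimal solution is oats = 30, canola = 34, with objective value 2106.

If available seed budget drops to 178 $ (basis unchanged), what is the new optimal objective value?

2088

At the optimum: labor uses 222 of 222 (binding); seed budget uses 184 of 184 (binding).
Dual feasibility on the basic columns requires 4·y_labor + 5·y_seed budget = 43, 3·y_labor + 1·y_seed budget = 24.
This yields shadow prices y_labor = 7, y_seed budget = 3.
Δz = y_seed budget·Δb = 3 × (-6) = -18, so new z* = 2106 − 18 = 2088.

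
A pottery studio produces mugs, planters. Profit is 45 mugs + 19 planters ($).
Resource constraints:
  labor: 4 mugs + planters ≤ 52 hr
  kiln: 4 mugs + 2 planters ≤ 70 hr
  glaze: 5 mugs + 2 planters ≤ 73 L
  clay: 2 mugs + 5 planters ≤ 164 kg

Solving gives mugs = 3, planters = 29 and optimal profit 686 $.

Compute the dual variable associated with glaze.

7

Binding: kiln and glaze. Non-binding: labor (11 unused), clay (13 unused).
Slack constraints have shadow price 0 (complementary slackness).
From A_Bᵀ y = c: 4·y_kiln + 5·y_glaze = 45; 2·y_kiln + 2·y_glaze = 19.
Solving: y_kiln = 2.5, y_glaze = 7.
Shadow price of glaze = 7.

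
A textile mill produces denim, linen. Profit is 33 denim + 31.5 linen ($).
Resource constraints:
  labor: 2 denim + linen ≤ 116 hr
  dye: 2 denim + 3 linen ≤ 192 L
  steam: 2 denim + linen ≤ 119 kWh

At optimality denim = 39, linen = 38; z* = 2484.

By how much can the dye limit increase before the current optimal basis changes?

156

Binding constraints: labor, dye. The basis is B = [[2,1],[2,3]] with det 4.
Per unit increase in dye, x* moves by d = (-0.25, 0.5).
The basis stays optimal until denim reaches 0; allowable increase = 156 L.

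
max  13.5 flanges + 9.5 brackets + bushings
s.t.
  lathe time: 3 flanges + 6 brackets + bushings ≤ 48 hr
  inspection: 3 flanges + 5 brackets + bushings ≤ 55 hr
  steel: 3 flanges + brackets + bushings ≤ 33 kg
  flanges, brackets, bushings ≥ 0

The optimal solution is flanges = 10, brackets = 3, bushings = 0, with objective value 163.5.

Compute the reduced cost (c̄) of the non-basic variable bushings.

-3.5

Check each constraint at x*: lathe time 48/48 (tight); inspection 45/55 (slack 10); steel 33/33 (tight).
Since inspection is not tight, its dual is 0.
From A_Bᵀ y = c: 3·y_lathe time + 3·y_steel = 13.5; 6·y_lathe time + 1·y_steel = 9.5.
Solving: y_lathe time = 1, y_steel = 3.5.
Reduced cost of bushings: c₃ − yᵀa₃ = 1 − (1·1 + 3.5·1) = 1 − 4.5 = -3.5.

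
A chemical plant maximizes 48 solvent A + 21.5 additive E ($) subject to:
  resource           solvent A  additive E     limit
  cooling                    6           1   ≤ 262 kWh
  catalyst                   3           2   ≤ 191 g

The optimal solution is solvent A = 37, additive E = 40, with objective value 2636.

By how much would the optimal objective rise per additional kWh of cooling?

3.5

At the optimum: cooling uses 262 of 262 (binding); catalyst uses 191 of 191 (binding).
The binding rows give the dual system: 6·y_cooling + 3·y_catalyst = 48 and 1·y_cooling + 2·y_catalyst = 21.5.
Solving: y_cooling = 3.5, y_catalyst = 9.
Shadow price of cooling = 3.5.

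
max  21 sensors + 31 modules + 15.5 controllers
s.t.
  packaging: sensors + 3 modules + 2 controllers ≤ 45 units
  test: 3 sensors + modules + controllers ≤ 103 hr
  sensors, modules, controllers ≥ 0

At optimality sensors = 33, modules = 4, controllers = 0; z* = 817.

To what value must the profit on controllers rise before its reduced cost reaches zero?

Check each constraint at x*: packaging 45/45 (tight); test 103/103 (tight).
Dual feasibility on the basic columns requires 1·y_packaging + 3·y_test = 21, 3·y_packaging + 1·y_test = 31.
This yields shadow prices y_packaging = 9, y_test = 4.
controllers enters the basis when its profit ≥ yᵀa₃ = 9·2 + 4·1 = 22.

22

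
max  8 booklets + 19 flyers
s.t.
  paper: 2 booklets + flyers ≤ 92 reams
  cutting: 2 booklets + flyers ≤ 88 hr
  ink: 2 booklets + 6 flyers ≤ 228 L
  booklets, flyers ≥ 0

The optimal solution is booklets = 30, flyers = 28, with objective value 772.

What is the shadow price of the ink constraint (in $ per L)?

3

Binding: cutting and ink. Non-binding: paper (4 unused).
By complementary slackness, y = 0 for the non-binding constraint.
The binding rows give the dual system: 2·y_cutting + 2·y_ink = 8 and 1·y_cutting + 6·y_ink = 19.
Solving: y_cutting = 1, y_ink = 3.
Shadow price of ink = 3.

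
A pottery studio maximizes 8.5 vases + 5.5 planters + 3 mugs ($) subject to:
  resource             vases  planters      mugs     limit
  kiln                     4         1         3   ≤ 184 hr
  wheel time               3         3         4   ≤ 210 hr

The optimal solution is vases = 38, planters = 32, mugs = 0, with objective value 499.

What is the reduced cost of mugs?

Check each constraint at x*: kiln 184/184 (tight); wheel time 210/210 (tight).
From A_Bᵀ y = c: 4·y_kiln + 3·y_wheel time = 8.5; 1·y_kiln + 3·y_wheel time = 5.5.
Solving: y_kiln = 1, y_wheel time = 1.5.
Reduced cost of mugs: c₃ − yᵀa₃ = 3 − (1·3 + 1.5·4) = 3 − 9 = -6.

-6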